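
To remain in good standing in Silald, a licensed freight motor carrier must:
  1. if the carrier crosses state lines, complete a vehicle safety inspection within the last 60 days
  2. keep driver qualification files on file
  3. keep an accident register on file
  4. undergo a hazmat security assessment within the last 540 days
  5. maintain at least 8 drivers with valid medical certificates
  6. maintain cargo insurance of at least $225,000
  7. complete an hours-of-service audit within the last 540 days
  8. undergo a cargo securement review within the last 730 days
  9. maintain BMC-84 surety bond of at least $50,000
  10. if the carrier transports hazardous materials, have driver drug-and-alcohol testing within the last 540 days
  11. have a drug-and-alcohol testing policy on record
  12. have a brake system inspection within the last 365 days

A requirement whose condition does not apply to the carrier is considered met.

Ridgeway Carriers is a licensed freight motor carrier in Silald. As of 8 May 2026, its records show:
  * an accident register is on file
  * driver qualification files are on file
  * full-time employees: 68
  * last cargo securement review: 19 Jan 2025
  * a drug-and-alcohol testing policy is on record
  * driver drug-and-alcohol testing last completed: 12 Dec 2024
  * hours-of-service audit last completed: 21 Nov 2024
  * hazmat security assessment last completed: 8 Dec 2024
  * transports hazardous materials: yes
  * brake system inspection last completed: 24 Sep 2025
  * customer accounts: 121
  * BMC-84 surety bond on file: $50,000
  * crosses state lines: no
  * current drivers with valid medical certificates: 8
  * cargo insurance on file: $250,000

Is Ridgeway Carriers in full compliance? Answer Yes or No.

1. condition 'crosses state lines' does not hold → requirement n/a → met
2. driver qualification files present → met
3. accident register present → met
4. hazmat security assessment 516 days ago vs limit 540 → met
5. drivers with valid medical certificates 8 ≥ 8 → met
6. cargo insurance $250,000 ≥ $225,000 → met
7. hours-of-service audit 533 days ago vs limit 540 → met
8. cargo securement review 474 days ago vs limit 730 → met
9. BMC-84 surety bond $50,000 ≥ $50,000 → met
10. condition 'transports hazardous materials' holds; driver drug-and-alcohol testing 512 days ago vs limit 540 → met
11. drug-and-alcohol testing policy present → met
12. brake system inspection 226 days ago vs limit 365 → met
All met.

Yes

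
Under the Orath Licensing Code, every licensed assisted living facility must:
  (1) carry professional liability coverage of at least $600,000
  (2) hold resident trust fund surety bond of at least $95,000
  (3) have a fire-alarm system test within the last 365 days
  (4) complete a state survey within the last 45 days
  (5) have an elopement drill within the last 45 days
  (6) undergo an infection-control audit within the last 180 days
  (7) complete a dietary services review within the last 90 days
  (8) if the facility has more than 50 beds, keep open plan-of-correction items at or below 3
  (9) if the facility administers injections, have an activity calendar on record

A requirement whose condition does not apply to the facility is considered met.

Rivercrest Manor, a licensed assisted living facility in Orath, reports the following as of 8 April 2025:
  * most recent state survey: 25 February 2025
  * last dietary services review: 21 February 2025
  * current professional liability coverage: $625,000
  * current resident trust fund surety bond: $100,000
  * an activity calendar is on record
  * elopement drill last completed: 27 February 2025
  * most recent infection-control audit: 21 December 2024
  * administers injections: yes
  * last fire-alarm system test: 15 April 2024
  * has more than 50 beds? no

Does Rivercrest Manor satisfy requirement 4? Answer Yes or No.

Yes

4. state survey 42 days ago vs limit 45 → met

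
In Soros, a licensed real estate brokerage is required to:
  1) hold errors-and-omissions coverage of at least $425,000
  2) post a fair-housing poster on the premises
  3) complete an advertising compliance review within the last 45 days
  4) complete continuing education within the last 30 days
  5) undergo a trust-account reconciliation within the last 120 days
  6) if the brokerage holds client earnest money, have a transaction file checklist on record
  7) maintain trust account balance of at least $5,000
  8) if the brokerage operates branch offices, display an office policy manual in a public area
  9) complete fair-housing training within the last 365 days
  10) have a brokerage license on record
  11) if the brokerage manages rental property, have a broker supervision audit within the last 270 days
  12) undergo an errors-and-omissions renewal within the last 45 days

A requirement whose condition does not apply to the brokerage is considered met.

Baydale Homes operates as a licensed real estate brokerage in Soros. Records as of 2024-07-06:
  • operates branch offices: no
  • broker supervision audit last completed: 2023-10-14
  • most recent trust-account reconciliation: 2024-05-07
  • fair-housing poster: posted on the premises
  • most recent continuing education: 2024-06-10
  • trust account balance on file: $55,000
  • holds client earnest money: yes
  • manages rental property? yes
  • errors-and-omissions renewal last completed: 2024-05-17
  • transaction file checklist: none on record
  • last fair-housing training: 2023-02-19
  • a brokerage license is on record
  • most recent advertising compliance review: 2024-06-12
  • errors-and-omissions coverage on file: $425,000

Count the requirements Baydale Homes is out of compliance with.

1. errors-and-omissions coverage $425,000 ≥ $425,000 → met
2. fair-housing poster present → met
3. advertising compliance review 24 days ago vs limit 45 → met
4. continuing education 26 days ago vs limit 30 → met
5. trust-account reconciliation 60 days ago vs limit 120 → met
6. condition 'holds client earnest money' holds; transaction file checklist absent → not met
7. trust account balance $55,000 ≥ $5,000 → met
8. condition 'operates branch offices' does not hold → requirement n/a → met
9. fair-housing training 503 days ago vs limit 365 → not met
10. brokerage license present → met
11. condition 'manages rental property' holds; broker supervision audit 266 days ago vs limit 270 → met
12. errors-and-omissions renewal 50 days ago vs limit 45 → not met
Not met: 3 of 12

3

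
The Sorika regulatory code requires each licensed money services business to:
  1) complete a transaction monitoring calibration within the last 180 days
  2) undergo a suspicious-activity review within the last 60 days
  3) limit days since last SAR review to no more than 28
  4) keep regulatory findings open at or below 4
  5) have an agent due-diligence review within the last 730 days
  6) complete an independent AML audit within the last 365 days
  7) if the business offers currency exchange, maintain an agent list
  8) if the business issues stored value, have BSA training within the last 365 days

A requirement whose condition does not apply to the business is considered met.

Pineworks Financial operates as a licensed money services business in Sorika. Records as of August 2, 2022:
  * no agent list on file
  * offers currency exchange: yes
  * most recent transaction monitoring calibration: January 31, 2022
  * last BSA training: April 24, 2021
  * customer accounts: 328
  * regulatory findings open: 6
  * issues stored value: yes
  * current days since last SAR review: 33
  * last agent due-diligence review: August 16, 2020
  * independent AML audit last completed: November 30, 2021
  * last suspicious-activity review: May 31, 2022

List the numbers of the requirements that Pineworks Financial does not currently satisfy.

1, 2, 3, 4, 7, 8

1. transaction monitoring calibration 183 days ago vs limit 180 → not met
2. suspicious-activity review 63 days ago vs limit 60 → not met
3. days since last SAR review 33 > 28 → not met
4. regulatory findings open 6 > 4 → not met
5. agent due-diligence review 716 days ago vs limit 730 → met
6. independent AML audit 245 days ago vs limit 365 → met
7. condition 'offers currency exchange' holds; agent list absent → not met
8. condition 'issues stored value' holds; BSA training 465 days ago vs limit 365 → not met
Not met: 1, 2, 3, 4, 7, 8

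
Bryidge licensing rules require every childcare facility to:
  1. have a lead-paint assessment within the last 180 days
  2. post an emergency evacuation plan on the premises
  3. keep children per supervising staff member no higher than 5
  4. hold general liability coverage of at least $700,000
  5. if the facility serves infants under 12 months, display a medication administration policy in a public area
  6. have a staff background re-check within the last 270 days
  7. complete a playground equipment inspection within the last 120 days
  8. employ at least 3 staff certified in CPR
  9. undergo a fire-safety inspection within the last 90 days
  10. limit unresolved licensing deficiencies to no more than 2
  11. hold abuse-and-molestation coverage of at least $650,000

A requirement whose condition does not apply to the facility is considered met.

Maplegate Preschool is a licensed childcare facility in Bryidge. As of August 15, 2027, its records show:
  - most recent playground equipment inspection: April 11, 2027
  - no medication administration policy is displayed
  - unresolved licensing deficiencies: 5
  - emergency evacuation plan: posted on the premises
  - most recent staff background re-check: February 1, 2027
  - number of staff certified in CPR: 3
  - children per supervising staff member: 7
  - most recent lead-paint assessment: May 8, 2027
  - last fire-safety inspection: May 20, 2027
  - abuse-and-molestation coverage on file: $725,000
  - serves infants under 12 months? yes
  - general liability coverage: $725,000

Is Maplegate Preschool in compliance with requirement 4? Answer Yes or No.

Yes

4. general liability coverage $725,000 ≥ $700,000 → met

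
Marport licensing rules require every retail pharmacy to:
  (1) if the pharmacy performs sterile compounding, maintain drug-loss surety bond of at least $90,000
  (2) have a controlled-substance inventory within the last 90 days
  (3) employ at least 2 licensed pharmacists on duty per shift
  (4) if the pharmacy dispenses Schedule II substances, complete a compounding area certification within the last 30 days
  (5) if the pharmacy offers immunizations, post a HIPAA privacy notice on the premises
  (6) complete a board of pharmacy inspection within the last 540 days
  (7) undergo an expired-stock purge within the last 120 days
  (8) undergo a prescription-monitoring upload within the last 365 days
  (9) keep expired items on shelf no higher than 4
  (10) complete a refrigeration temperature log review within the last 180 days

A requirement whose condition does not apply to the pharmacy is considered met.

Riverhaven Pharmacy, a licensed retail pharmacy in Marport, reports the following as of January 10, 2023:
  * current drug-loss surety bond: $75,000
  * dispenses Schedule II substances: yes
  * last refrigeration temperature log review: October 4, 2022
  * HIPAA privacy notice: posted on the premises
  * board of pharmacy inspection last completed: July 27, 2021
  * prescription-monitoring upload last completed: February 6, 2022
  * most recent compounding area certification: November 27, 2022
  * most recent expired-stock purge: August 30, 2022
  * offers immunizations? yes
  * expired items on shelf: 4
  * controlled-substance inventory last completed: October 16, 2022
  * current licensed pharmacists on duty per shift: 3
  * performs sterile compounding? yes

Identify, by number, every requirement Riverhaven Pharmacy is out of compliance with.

1. condition 'performs sterile compounding' holds; drug-loss surety bond $75,000 < $90,000 → not met
2. controlled-substance inventory 86 days ago vs limit 90 → met
3. licensed pharmacists on duty per shift 3 ≥ 2 → met
4. condition 'dispenses Schedule II substances' holds; compounding area certification 44 days ago vs limit 30 → not met
5. condition 'offers immunizations' holds; HIPAA privacy notice present → met
6. board of pharmacy inspection 532 days ago vs limit 540 → met
7. expired-stock purge 133 days ago vs limit 120 → not met
8. prescription-monitoring upload 338 days ago vs limit 365 → met
9. expired items on shelf 4 ≤ 4 → met
10. refrigeration temperature log review 98 days ago vs limit 180 → met
Not met: 1, 4, 7

1, 4, 7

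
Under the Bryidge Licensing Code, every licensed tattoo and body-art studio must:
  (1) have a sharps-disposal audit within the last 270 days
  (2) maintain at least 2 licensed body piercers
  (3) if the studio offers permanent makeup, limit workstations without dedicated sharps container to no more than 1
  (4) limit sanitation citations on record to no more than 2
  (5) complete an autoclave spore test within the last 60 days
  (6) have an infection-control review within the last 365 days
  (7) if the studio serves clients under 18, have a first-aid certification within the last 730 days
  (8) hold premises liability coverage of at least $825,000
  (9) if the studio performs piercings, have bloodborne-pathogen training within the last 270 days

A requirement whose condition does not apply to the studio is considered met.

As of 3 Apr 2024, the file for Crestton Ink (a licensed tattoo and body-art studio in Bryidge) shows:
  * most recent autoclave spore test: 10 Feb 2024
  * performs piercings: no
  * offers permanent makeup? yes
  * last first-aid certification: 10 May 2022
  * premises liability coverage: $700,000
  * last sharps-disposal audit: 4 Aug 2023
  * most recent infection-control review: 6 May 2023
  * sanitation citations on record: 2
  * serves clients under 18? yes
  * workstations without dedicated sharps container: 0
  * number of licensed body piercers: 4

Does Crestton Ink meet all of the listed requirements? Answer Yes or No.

1. sharps-disposal audit 243 days ago vs limit 270 → met
2. licensed body piercers 4 ≥ 2 → met
3. condition 'offers permanent makeup' holds; workstations without dedicated sharps container 0 ≤ 1 → met
4. sanitation citations on record 2 ≤ 2 → met
5. autoclave spore test 53 days ago vs limit 60 → met
6. infection-control review 333 days ago vs limit 365 → met
7. condition 'serves clients under 18' holds; first-aid certification 694 days ago vs limit 730 → met
8. premises liability coverage $700,000 < $825,000 → not met
9. condition 'performs piercings' does not hold → requirement n/a → met
Not met: 8

No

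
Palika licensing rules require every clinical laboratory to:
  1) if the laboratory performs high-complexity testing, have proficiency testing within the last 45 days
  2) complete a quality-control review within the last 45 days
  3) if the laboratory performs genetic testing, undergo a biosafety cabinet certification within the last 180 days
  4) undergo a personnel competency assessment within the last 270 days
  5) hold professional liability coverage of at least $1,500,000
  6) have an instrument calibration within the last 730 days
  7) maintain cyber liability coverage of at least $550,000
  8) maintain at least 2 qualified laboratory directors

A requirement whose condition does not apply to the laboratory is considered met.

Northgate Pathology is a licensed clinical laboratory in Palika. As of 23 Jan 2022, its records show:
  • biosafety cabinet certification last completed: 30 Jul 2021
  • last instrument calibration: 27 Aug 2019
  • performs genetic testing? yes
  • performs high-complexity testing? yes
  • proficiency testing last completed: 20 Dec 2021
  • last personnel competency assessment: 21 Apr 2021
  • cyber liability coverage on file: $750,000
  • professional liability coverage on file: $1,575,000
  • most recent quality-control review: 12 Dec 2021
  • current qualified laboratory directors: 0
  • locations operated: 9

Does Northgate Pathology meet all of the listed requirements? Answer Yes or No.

1. condition 'performs high-complexity testing' holds; proficiency testing 34 days ago vs limit 45 → met
2. quality-control review 42 days ago vs limit 45 → met
3. condition 'performs genetic testing' holds; biosafety cabinet certification 177 days ago vs limit 180 → met
4. personnel competency assessment 277 days ago vs limit 270 → not met
5. professional liability coverage $1,575,000 ≥ $1,500,000 → met
6. instrument calibration 880 days ago vs limit 730 → not met
7. cyber liability coverage $750,000 ≥ $550,000 → met
8. qualified laboratory directors 0 < 2 → not met
Not met: 4, 6, 8

No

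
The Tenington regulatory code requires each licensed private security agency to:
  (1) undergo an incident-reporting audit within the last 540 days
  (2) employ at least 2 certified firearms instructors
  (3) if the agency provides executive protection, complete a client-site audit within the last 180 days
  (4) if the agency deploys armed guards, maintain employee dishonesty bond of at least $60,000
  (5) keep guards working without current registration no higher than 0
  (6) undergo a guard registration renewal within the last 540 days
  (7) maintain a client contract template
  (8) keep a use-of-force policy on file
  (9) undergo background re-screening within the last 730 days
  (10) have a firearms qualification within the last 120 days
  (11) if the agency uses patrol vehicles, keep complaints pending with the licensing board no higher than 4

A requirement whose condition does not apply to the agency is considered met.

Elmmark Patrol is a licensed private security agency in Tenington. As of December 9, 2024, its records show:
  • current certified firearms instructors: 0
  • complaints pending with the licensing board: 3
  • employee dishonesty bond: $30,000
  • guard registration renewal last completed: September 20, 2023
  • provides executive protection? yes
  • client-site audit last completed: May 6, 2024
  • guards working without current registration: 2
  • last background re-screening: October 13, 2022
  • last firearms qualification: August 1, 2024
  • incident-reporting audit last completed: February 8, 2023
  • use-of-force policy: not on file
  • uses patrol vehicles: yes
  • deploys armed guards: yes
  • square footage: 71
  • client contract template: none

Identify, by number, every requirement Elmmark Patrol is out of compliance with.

1. incident-reporting audit 670 days ago vs limit 540 → not met
2. certified firearms instructors 0 < 2 → not met
3. condition 'provides executive protection' holds; client-site audit 217 days ago vs limit 180 → not met
4. condition 'deploys armed guards' holds; employee dishonesty bond $30,000 < $60,000 → not met
5. guards working without current registration 2 > 0 → not met
6. guard registration renewal 446 days ago vs limit 540 → met
7. client contract template absent → not met
8. use-of-force policy absent → not met
9. background re-screening 788 days ago vs limit 730 → not met
10. firearms qualification 130 days ago vs limit 120 → not met
11. condition 'uses patrol vehicles' holds; complaints pending with the licensing board 3 ≤ 4 → met
Not met: 1, 2, 3, 4, 5, 7, 8, 9, 10

1, 2, 3, 4, 5, 7, 8, 9, 10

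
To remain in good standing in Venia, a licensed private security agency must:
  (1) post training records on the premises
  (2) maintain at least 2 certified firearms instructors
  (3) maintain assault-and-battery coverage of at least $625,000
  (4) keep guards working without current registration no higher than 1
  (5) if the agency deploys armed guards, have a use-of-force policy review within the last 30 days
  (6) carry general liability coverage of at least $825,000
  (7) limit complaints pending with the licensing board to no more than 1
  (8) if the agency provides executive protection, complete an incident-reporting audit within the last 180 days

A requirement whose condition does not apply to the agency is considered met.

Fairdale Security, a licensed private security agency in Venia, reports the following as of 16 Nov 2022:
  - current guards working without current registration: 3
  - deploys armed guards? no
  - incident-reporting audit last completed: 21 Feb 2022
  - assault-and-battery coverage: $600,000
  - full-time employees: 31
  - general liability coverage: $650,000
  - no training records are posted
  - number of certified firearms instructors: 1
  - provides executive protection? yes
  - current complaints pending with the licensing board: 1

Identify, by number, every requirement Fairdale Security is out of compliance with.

1, 2, 3, 4, 6, 8

1. training records absent → not met
2. certified firearms instructors 1 < 2 → not met
3. assault-and-battery coverage $600,000 < $625,000 → not met
4. guards working without current registration 3 > 1 → not met
5. condition 'deploys armed guards' does not hold → requirement n/a → met
6. general liability coverage $650,000 < $825,000 → not met
7. complaints pending with the licensing board 1 ≤ 1 → met
8. condition 'provides executive protection' holds; incident-reporting audit 268 days ago vs limit 180 → not met
Not met: 1, 2, 3, 4, 6, 8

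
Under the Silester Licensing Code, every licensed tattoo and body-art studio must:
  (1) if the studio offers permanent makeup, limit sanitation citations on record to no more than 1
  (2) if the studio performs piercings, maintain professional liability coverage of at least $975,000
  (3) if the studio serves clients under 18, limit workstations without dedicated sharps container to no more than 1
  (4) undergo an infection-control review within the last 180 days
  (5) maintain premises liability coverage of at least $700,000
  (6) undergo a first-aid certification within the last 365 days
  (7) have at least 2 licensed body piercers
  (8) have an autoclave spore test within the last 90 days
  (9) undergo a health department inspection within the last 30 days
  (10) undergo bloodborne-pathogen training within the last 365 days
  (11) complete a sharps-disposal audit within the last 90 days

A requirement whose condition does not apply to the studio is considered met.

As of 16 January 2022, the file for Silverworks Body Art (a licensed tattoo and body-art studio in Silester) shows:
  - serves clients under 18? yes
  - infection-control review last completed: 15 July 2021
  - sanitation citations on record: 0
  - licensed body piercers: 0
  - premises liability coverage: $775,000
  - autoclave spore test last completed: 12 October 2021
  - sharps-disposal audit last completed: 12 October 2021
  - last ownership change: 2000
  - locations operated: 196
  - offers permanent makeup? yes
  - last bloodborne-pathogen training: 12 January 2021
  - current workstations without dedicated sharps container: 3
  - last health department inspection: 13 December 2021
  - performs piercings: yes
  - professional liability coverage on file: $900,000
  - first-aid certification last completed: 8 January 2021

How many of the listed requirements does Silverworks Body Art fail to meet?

9

1. condition 'offers permanent makeup' holds; sanitation citations on record 0 ≤ 1 → met
2. condition 'performs piercings' holds; professional liability coverage $900,000 < $975,000 → not met
3. condition 'serves clients under 18' holds; workstations without dedicated sharps container 3 > 1 → not met
4. infection-control review 185 days ago vs limit 180 → not met
5. premises liability coverage $775,000 ≥ $700,000 → met
6. first-aid certification 373 days ago vs limit 365 → not met
7. licensed body piercers 0 < 2 → not met
8. autoclave spore test 96 days ago vs limit 90 → not met
9. health department inspection 34 days ago vs limit 30 → not met
10. bloodborne-pathogen training 369 days ago vs limit 365 → not met
11. sharps-disposal audit 96 days ago vs limit 90 → not met
Not met: 9 of 11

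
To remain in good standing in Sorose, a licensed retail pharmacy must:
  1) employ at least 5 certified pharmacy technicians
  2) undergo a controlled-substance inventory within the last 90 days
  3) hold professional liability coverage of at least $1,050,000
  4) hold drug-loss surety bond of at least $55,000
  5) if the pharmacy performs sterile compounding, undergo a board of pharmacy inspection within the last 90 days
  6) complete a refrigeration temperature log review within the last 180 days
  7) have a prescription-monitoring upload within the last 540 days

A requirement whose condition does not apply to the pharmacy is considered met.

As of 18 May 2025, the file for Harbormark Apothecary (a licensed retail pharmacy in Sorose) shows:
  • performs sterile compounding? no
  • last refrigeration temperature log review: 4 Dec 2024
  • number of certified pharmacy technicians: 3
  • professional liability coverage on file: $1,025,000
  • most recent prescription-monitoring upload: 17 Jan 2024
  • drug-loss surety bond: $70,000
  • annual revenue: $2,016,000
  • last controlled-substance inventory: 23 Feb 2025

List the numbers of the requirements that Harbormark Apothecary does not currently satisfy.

1, 3

1. certified pharmacy technicians 3 < 5 → not met
2. controlled-substance inventory 84 days ago vs limit 90 → met
3. professional liability coverage $1,025,000 < $1,050,000 → not met
4. drug-loss surety bond $70,000 ≥ $55,000 → met
5. condition 'performs sterile compounding' does not hold → requirement n/a → met
6. refrigeration temperature log review 165 days ago vs limit 180 → met
7. prescription-monitoring upload 487 days ago vs limit 540 → met
Not met: 1, 3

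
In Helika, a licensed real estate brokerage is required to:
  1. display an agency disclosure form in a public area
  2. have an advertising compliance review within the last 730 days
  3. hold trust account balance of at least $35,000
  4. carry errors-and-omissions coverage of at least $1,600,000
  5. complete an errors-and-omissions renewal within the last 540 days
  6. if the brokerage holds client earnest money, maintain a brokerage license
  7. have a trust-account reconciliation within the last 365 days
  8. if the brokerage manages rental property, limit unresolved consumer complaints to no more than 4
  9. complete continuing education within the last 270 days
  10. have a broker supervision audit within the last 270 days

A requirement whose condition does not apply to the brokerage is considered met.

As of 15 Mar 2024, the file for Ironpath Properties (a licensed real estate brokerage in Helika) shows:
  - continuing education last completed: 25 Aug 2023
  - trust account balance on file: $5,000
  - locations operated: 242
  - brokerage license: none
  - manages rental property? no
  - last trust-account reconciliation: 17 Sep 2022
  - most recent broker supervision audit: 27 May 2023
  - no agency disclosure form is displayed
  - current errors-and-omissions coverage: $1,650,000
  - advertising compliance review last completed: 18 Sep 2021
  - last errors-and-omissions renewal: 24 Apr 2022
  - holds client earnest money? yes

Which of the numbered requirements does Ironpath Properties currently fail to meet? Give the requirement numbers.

1. agency disclosure form absent → not met
2. advertising compliance review 909 days ago vs limit 730 → not met
3. trust account balance $5,000 < $35,000 → not met
4. errors-and-omissions coverage $1,650,000 ≥ $1,600,000 → met
5. errors-and-omissions renewal 691 days ago vs limit 540 → not met
6. condition 'holds client earnest money' holds; brokerage license absent → not met
7. trust-account reconciliation 545 days ago vs limit 365 → not met
8. condition 'manages rental property' does not hold → requirement n/a → met
9. continuing education 203 days ago vs limit 270 → met
10. broker supervision audit 293 days ago vs limit 270 → not met
Not met: 1, 2, 3, 5, 6, 7, 10

1, 2, 3, 5, 6, 7, 10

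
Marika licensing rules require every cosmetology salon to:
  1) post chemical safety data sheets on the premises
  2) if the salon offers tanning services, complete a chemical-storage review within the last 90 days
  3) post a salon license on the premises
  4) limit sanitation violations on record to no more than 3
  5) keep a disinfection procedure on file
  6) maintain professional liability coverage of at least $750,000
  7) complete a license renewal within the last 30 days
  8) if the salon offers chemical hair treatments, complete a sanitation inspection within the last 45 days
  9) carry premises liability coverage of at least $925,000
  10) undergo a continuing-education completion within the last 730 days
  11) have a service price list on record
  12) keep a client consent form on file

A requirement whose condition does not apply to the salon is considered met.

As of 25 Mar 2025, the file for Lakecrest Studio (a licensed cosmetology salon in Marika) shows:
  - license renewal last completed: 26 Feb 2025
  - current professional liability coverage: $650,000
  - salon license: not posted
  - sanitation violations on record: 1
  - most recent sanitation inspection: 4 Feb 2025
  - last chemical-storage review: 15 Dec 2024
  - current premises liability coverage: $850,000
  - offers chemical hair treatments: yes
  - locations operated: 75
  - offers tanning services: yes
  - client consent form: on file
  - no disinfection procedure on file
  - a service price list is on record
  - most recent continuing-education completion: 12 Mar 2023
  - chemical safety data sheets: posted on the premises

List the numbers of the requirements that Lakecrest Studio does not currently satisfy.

2, 3, 5, 6, 8, 9, 10

1. chemical safety data sheets present → met
2. condition 'offers tanning services' holds; chemical-storage review 100 days ago vs limit 90 → not met
3. salon license absent → not met
4. sanitation violations on record 1 ≤ 3 → met
5. disinfection procedure absent → not met
6. professional liability coverage $650,000 < $750,000 → not met
7. license renewal 27 days ago vs limit 30 → met
8. condition 'offers chemical hair treatments' holds; sanitation inspection 49 days ago vs limit 45 → not met
9. premises liability coverage $850,000 < $925,000 → not met
10. continuing-education completion 744 days ago vs limit 730 → not met
11. service price list present → met
12. client consent form present → met
Not met: 2, 3, 5, 6, 8, 9, 10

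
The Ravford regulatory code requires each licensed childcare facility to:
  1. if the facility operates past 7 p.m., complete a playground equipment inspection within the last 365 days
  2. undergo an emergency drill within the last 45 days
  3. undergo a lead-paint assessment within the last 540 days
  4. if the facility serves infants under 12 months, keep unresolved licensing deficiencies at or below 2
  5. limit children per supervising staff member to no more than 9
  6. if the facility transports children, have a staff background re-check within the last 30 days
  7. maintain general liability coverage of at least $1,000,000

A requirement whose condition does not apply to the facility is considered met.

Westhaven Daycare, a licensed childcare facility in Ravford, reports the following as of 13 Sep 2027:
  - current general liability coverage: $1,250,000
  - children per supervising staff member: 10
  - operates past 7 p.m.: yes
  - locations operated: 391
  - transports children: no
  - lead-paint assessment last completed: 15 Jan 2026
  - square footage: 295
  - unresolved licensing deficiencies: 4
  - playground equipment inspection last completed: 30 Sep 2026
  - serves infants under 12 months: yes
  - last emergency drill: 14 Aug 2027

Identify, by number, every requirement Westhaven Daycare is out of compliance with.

3, 4, 5

1. condition 'operates past 7 p.m.' holds; playground equipment inspection 348 days ago vs limit 365 → met
2. emergency drill 30 days ago vs limit 45 → met
3. lead-paint assessment 606 days ago vs limit 540 → not met
4. condition 'serves infants under 12 months' holds; unresolved licensing deficiencies 4 > 2 → not met
5. children per supervising staff member 10 > 9 → not met
6. condition 'transports children' does not hold → requirement n/a → met
7. general liability coverage $1,250,000 ≥ $1,000,000 → met
Not met: 3, 4, 5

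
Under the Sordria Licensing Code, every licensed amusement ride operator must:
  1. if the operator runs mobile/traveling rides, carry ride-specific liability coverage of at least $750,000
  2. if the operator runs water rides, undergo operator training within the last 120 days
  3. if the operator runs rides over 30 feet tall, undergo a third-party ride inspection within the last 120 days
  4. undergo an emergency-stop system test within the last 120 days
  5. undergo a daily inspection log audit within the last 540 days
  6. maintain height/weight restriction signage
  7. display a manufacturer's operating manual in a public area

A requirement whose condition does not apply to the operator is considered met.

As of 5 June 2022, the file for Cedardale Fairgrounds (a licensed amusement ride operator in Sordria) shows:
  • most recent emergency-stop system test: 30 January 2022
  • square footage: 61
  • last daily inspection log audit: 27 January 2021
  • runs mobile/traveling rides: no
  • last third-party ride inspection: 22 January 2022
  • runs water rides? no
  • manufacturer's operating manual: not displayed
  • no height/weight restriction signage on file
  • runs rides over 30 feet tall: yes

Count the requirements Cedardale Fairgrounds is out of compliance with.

1. condition 'runs mobile/traveling rides' does not hold → requirement n/a → met
2. condition 'runs water rides' does not hold → requirement n/a → met
3. condition 'runs rides over 30 feet tall' holds; third-party ride inspection 134 days ago vs limit 120 → not met
4. emergency-stop system test 126 days ago vs limit 120 → not met
5. daily inspection log audit 494 days ago vs limit 540 → met
6. height/weight restriction signage absent → not met
7. manufacturer's operating manual absent → not met
Not met: 4 of 7

4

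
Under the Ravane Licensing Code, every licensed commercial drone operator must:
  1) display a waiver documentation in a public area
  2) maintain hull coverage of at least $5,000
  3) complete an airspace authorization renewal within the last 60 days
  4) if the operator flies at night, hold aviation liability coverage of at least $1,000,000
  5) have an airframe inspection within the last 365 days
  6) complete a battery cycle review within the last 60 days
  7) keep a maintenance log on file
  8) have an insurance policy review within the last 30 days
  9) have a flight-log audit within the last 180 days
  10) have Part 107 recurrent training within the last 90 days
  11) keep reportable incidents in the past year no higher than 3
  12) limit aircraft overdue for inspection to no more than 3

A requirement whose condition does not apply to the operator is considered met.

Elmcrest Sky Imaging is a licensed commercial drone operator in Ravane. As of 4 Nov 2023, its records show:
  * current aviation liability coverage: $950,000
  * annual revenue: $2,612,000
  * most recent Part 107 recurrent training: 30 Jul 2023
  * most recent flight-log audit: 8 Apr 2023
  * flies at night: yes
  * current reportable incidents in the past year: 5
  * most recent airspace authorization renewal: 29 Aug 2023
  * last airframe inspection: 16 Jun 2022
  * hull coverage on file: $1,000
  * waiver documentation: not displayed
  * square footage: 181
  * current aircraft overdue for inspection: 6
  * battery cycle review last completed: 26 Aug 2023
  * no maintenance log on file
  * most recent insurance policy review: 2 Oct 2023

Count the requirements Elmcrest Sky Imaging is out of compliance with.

12

1. waiver documentation absent → not met
2. hull coverage $1,000 < $5,000 → not met
3. airspace authorization renewal 67 days ago vs limit 60 → not met
4. condition 'flies at night' holds; aviation liability coverage $950,000 < $1,000,000 → not met
5. airframe inspection 506 days ago vs limit 365 → not met
6. battery cycle review 70 days ago vs limit 60 → not met
7. maintenance log absent → not met
8. insurance policy review 33 days ago vs limit 30 → not met
9. flight-log audit 210 days ago vs limit 180 → not met
10. Part 107 recurrent training 97 days ago vs limit 90 → not met
11. reportable incidents in the past year 5 > 3 → not met
12. aircraft overdue for inspection 6 > 3 → not met
Not met: 12 of 12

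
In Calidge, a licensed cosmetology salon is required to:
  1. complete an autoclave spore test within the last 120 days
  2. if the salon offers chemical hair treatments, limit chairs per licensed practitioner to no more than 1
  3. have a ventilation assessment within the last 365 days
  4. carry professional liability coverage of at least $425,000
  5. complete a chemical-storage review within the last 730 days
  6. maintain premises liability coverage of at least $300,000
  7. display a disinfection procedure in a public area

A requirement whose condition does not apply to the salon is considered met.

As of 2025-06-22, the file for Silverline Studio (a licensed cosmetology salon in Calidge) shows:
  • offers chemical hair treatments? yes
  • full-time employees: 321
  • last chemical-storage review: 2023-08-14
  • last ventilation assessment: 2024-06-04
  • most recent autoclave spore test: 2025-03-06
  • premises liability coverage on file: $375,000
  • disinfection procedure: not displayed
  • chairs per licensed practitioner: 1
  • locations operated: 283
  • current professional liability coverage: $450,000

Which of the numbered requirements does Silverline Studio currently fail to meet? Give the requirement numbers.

3, 7

1. autoclave spore test 108 days ago vs limit 120 → met
2. condition 'offers chemical hair treatments' holds; chairs per licensed practitioner 1 ≤ 1 → met
3. ventilation assessment 383 days ago vs limit 365 → not met
4. professional liability coverage $450,000 ≥ $425,000 → met
5. chemical-storage review 678 days ago vs limit 730 → met
6. premises liability coverage $375,000 ≥ $300,000 → met
7. disinfection procedure absent → not met
Not met: 3, 7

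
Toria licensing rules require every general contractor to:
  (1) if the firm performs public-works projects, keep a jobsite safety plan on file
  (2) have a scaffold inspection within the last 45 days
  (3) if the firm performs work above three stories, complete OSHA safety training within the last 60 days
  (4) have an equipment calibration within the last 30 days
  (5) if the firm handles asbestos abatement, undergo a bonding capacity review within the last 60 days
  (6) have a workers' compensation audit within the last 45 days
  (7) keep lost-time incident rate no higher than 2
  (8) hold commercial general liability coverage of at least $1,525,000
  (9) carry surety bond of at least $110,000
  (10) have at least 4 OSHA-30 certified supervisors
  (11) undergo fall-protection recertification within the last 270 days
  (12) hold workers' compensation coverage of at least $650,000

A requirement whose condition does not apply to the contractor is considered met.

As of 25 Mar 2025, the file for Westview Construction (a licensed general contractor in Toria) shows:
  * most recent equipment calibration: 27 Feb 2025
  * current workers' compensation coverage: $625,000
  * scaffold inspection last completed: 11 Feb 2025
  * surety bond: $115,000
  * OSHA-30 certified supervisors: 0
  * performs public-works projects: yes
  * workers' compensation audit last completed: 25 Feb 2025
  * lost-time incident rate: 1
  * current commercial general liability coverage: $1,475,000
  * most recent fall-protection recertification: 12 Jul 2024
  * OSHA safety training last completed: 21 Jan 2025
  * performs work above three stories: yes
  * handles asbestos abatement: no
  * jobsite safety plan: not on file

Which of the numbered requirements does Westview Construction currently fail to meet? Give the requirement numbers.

1, 3, 8, 10, 12

1. condition 'performs public-works projects' holds; jobsite safety plan absent → not met
2. scaffold inspection 42 days ago vs limit 45 → met
3. condition 'performs work above three stories' holds; OSHA safety training 63 days ago vs limit 60 → not met
4. equipment calibration 26 days ago vs limit 30 → met
5. condition 'handles asbestos abatement' does not hold → requirement n/a → met
6. workers' compensation audit 28 days ago vs limit 45 → met
7. lost-time incident rate 1 ≤ 2 → met
8. commercial general liability coverage $1,475,000 < $1,525,000 → not met
9. surety bond $115,000 ≥ $110,000 → met
10. OSHA-30 certified supervisors 0 < 4 → not met
11. fall-protection recertification 256 days ago vs limit 270 → met
12. workers' compensation coverage $625,000 < $650,000 → not met
Not met: 1, 3, 8, 10, 12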